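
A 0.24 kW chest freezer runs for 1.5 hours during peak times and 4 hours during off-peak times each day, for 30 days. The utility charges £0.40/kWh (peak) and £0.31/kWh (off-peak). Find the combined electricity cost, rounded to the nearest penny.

£13.25

Peak energy = 0.24 kW × 1.5 h × 30 = 10.8 kWh
Off-peak energy = 0.24 kW × 4 h × 30 = 28.8 kWh
Cost = 10.8 × £0.40 + 28.8 × £0.31 = £4.32 + £8.928 = £13.25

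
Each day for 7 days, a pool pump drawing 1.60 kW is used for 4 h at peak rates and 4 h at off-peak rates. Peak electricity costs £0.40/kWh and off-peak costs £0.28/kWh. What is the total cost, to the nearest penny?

Peak energy = 1.6 kW × 4 h × 7 = 44.8 kWh
Off-peak energy = 1.6 kW × 4 h × 7 = 44.8 kWh
Cost = 44.8 × £0.40 + 44.8 × £0.28 = £17.92 + £12.544 = £30.46

£30.46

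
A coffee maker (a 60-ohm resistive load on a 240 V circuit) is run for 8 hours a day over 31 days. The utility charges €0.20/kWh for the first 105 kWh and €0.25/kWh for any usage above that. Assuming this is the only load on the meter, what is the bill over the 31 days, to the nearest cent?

€54.27

Power = V²/R = 240²/60 = 960 W = 0.96 kW
Runtime = 8 h/day × 31 days = 248 h
Energy = 0.96 kW × 248 h = 238.08 kWh
Tier 1 (0–105 kWh): 105 × €0.20 = €21
Above 105 kWh: 133.08 × €0.25 = €33.27
Bill = €54.27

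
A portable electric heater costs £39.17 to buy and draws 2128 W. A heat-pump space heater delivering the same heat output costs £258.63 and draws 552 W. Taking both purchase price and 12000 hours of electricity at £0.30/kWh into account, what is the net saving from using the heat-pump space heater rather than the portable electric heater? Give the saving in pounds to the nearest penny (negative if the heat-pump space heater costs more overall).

portable electric heater: £39.17 + (2128/1000) kW × 12000 h × £0.30 = £39.17 + £7660.8 = £7699.97
heat-pump space heater: £258.63 + (552/1000) kW × 12000 h × £0.30 = £258.63 + £1987.2 = £2245.83
Saving = £7699.97 − £2245.83 = £5454.14

£5454.14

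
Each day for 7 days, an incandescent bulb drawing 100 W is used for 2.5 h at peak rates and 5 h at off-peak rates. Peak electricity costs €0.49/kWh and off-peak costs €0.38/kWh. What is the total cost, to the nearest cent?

Peak energy = 0.1 kW × 2.5 h × 7 = 1.75 kWh
Off-peak energy = 0.1 kW × 5 h × 7 = 3.5 kWh
Cost = 1.75 × €0.49 + 3.5 × €0.38 = €0.8575 + €1.33 = €2.19

€2.19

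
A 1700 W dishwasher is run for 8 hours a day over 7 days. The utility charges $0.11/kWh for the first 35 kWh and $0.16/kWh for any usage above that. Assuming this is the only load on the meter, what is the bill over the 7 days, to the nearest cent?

$13.48

Runtime = 8 h/day × 7 days = 56 h
Energy = 1.7 kW × 56 h = 95.2 kWh
Tier 1 (0–35 kWh): 35 × $0.11 = $3.85
Above 35 kWh: 60.2 × $0.16 = $9.632
Bill = $13.48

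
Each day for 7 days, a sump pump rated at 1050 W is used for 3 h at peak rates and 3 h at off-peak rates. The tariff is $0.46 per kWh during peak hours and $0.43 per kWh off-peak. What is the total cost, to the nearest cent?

Peak energy = 1.05 kW × 3 h × 7 = 22.05 kWh
Off-peak energy = 1.05 kW × 3 h × 7 = 22.05 kWh
Cost = 22.05 × $0.46 + 22.05 × $0.43 = $10.143 + $9.4815 = $19.62

$19.62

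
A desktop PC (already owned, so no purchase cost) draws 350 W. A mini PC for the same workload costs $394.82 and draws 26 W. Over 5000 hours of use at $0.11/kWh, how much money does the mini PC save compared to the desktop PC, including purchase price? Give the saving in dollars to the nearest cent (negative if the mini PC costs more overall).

-$216.62

desktop PC: $0.00 + (350/1000) kW × 5000 h × $0.11 = $0.00 + $192.5 = $192.5
mini PC: $394.82 + (26/1000) kW × 5000 h × $0.11 = $394.82 + $14.3 = $409.12
Saving = $192.5 − $409.12 = −$216.62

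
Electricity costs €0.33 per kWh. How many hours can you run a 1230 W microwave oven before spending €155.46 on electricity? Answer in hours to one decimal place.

Energy available = €155.46 ÷ €0.33/kWh = 471.0909 kWh
Hours = 471.0909 kWh ÷ 1.23 kW = 383.0 h

383.0 h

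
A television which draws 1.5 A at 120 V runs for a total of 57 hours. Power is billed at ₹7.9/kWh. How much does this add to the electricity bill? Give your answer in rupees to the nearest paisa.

Power = 1.5 A × 120 V = 180 W = 0.18 kW
Energy = 0.18 kW × 57 h = 10.26 kWh
Cost = 10.26 kWh × ₹7.9/kWh = ₹81.05

₹81.05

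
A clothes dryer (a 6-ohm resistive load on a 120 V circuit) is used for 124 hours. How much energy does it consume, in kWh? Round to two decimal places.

297.60 kWh

Power = V²/R = 120²/6 = 2400 W = 2.4 kW
Energy = 2.4 kW × 124 h = 297.6 kWh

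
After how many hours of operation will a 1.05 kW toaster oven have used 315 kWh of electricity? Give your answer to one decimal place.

Hours = 315 kWh ÷ 1.05 kW = 300.0 h

300.0 h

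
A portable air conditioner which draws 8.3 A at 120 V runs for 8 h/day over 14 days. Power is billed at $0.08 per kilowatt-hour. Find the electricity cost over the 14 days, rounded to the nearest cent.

$8.92

Power = 8.3 A × 120 V = 996 W = 0.996 kW
Runtime = 8 h/day × 14 days = 112 h
Energy = 0.996 kW × 112 h = 111.552 kWh
Cost = 111.552 kWh × $0.08/kWh = $8.92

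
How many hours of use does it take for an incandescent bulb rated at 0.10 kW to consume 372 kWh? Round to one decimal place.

Hours = 372 kWh ÷ 0.1 kW = 3720.0 h

3720.0 h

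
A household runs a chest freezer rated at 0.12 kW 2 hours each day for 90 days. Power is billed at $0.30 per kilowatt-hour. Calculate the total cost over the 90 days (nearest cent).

Runtime = 2 h/day × 90 days = 180 h
Energy = 0.12 kW × 180 h = 21.6 kWh
Cost = 21.6 kWh × $0.30/kWh = $6.48

$6.48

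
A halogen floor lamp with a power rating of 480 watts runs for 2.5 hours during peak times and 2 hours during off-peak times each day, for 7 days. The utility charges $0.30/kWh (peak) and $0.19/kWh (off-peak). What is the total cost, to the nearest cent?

Peak energy = 0.48 kW × 2.5 h × 7 = 8.4 kWh
Off-peak energy = 0.48 kW × 2 h × 7 = 6.72 kWh
Cost = 8.4 × $0.30 + 6.72 × $0.19 = $2.52 + $1.2768 = $3.80

$3.80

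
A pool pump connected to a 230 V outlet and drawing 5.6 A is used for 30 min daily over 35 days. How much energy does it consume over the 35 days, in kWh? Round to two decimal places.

22.54 kWh

Power = 5.6 A × 230 V = 1288 W = 1.288 kW
Runtime = 30 min × 35 = 1050 min = 17.5 h
Energy = 1.288 kW × 17.5 h = 22.54 kWh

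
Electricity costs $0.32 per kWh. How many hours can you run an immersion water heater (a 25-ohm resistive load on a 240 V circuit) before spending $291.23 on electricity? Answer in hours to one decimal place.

Power = V²/R = 240²/25 = 2304 W = 2.304 kW
Energy available = $291.23 ÷ $0.32/kWh = 910.0938 kWh
Hours = 910.0938 kWh ÷ 2.304 kW = 395.0 h

395.0 h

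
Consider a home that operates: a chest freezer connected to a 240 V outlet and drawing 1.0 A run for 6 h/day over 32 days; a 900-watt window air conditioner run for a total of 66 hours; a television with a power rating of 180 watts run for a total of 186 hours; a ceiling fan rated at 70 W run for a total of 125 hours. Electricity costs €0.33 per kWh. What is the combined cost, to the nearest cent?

chest freezer: Power = 1.0 A × 240 V = 240 W = 0.24 kW
chest freezer: Runtime = 6 h/day × 32 days = 192 h
chest freezer: 0.24 kW × 192 h = 46.08 kWh
window air conditioner: 0.9 kW × 66 h = 59.4 kWh
television: 0.18 kW × 186 h = 33.48 kWh
ceiling fan: 0.07 kW × 125 h = 8.75 kWh
Total energy = 147.71 kWh
Cost = 147.71 × €0.33 = €48.74

€48.74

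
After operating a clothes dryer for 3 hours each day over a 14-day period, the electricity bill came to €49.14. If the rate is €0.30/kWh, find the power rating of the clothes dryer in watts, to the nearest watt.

3900 W

Energy = €49.14 ÷ €0.30/kWh = 163.8 kWh
Runtime = 3 h/day × 14 days = 42 h
Power = 163.8 kWh ÷ 42 h = 3.9 kW = 3900 W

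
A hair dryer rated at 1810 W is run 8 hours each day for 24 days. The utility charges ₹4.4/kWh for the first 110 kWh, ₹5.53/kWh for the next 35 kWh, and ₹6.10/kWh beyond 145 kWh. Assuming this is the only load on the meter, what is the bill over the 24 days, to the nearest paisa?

Runtime = 8 h/day × 24 days = 192 h
Energy = 1.81 kW × 192 h = 347.52 kWh
Tier 1 (0–110 kWh): 110 × ₹4.4 = ₹484
Tier 2 (110–145 kWh): 35 × ₹5.53 = ₹193.55
Above 145 kWh: 202.52 × ₹6.10 = ₹1235.372
Bill = ₹1912.92

₹1912.92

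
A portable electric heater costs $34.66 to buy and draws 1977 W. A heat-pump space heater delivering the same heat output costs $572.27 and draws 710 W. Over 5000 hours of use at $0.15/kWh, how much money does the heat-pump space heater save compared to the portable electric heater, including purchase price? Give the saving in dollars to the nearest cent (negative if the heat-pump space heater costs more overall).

portable electric heater: $34.66 + (1977/1000) kW × 5000 h × $0.15 = $34.66 + $1482.75 = $1517.41
heat-pump space heater: $572.27 + (710/1000) kW × 5000 h × $0.15 = $572.27 + $532.5 = $1104.77
Saving = $1517.41 − $1104.77 = $412.64

$412.64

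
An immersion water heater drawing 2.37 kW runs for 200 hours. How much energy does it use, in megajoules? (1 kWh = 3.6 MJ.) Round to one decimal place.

1706.4 MJ

Energy = 2.37 kW × 200 h = 474 kWh
= 474 × 3.6 MJ = 1706.4 MJ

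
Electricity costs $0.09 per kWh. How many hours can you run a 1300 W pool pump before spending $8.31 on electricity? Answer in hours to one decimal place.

Energy available = $8.31 ÷ $0.09/kWh = 92.3333 kWh
Hours = 92.3333 kWh ÷ 1.3 kW = 71.0 h

71.0 h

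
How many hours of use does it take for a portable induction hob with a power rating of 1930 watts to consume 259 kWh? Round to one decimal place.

134.2 h

Hours = 259 kWh ÷ 1.93 kW = 134.2 h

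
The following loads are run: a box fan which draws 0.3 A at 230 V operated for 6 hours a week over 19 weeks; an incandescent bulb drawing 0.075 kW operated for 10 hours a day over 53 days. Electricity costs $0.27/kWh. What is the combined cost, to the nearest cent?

$12.86

box fan: Power = 0.3 A × 230 V = 69 W = 0.069 kW
box fan: Runtime = 6 h/week × 19 weeks = 114 h
box fan: 0.069 kW × 114 h = 7.866 kWh
incandescent bulb: Runtime = 10 h/day × 53 days = 530 h
incandescent bulb: 0.075 kW × 530 h = 39.75 kWh
Total energy = 47.616 kWh
Cost = 47.616 × $0.27 = $12.86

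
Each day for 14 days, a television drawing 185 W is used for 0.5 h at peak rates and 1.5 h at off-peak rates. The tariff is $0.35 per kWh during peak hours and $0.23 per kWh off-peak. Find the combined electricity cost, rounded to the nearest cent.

Peak energy = 0.185 kW × 0.5 h × 14 = 1.295 kWh
Off-peak energy = 0.185 kW × 1.5 h × 14 = 3.885 kWh
Cost = 1.295 × $0.35 + 3.885 × $0.23 = $0.45325 + $0.89355 = $1.35

$1.35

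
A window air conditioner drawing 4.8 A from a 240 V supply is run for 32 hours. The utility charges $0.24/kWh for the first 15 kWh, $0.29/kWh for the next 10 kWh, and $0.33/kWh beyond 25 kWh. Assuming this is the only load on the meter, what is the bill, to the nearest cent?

$10.42

Power = 4.8 A × 240 V = 1152 W = 1.152 kW
Energy = 1.152 kW × 32 h = 36.864 kWh
Tier 1 (0–15 kWh): 15 × $0.24 = $3.6
Tier 2 (15–25 kWh): 10 × $0.29 = $2.9
Above 25 kWh: 11.864 × $0.33 = $3.91512
Bill = $10.42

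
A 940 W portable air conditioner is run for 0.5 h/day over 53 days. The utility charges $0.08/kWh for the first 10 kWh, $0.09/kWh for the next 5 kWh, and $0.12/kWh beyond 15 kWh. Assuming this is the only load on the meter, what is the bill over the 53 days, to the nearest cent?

Runtime = 0.5 h/day × 53 days = 26.5 h
Energy = 0.94 kW × 26.5 h = 24.91 kWh
Tier 1 (0–10 kWh): 10 × $0.08 = $0.8
Tier 2 (10–15 kWh): 5 × $0.09 = $0.45
Above 15 kWh: 9.91 × $0.12 = $1.1892
Bill = $2.44

$2.44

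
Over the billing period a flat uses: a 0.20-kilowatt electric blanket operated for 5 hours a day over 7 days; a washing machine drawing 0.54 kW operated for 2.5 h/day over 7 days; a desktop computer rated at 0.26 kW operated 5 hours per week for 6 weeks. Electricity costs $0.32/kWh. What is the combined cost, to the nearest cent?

$7.76

electric blanket: Runtime = 5 h/day × 7 days = 35 h
electric blanket: 0.2 kW × 35 h = 7 kWh
washing machine: Runtime = 2.5 h/day × 7 days = 17.5 h
washing machine: 0.54 kW × 17.5 h = 9.45 kWh
desktop computer: Runtime = 5 h/week × 6 weeks = 30 h
desktop computer: 0.26 kW × 30 h = 7.8 kWh
Total energy = 24.25 kWh
Cost = 24.25 × $0.32 = $7.76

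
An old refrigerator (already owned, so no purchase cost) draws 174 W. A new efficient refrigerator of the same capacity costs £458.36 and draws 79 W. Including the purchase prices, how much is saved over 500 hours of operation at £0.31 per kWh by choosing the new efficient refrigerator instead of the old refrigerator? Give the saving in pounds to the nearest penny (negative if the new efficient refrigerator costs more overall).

old refrigerator: £0.00 + (174/1000) kW × 500 h × £0.31 = £0.00 + £26.97 = £26.97
new efficient refrigerator: £458.36 + (79/1000) kW × 500 h × £0.31 = £458.36 + £12.245 = £470.605
Saving = £26.97 − £470.605 = −£443.635 → -£443.64

-£443.64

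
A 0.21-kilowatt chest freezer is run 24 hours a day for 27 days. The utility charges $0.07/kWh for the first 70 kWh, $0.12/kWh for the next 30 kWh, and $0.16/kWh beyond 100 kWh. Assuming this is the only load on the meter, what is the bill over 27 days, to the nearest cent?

Runtime = 24 h × 27 = 648 h
Energy = 0.21 kW × 648 h = 136.08 kWh
Tier 1 (0–70 kWh): 70 × $0.07 = $4.9
Tier 2 (70–100 kWh): 30 × $0.12 = $3.6
Above 100 kWh: 36.08 × $0.16 = $5.7728
Bill = $14.27

$14.27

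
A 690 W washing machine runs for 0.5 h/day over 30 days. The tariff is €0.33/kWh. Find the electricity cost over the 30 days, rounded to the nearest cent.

€3.42

Runtime = 0.5 h/day × 30 days = 15 h
Energy = 0.69 kW × 15 h = 10.35 kWh
Cost = 10.35 kWh × €0.33/kWh = €3.42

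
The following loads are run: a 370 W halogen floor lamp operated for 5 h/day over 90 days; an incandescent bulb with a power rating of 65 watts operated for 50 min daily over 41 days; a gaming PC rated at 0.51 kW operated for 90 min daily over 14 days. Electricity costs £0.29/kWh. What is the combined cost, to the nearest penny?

£52.03

halogen floor lamp: Runtime = 5 h/day × 90 days = 450 h
halogen floor lamp: 0.37 kW × 450 h = 166.5 kWh
incandescent bulb: Runtime = 50 min × 41 = 2050 min = 34.166666… h
incandescent bulb: 0.065 kW × 34.166666… h = 2.220833… kWh
gaming PC: Runtime = 90 min × 14 = 1260 min = 21 h
gaming PC: 0.51 kW × 21 h = 10.71 kWh
Total energy = 179.430833… kWh
Cost = 179.430833… × £0.29 = £52.03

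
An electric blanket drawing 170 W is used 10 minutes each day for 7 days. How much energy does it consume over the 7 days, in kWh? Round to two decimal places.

Runtime = 10 min × 7 = 70 min = 1.166666… h
Energy = 0.17 kW × 1.166666… h = 0.198333… kWh ≈ 0.20 kWh

0.20 kWh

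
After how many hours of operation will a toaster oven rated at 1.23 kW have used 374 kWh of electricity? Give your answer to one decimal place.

304.1 h

Hours = 374 kWh ÷ 1.23 kW = 304.1 h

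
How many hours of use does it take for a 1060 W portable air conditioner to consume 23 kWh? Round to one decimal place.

Hours = 23 kWh ÷ 1.06 kW = 21.7 h

21.7 h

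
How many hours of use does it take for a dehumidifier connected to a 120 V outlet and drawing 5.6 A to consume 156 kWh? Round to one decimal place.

Power = 5.6 A × 120 V = 672 W = 0.672 kW
Hours = 156 kWh ÷ 0.672 kW = 232.1 h

232.1 h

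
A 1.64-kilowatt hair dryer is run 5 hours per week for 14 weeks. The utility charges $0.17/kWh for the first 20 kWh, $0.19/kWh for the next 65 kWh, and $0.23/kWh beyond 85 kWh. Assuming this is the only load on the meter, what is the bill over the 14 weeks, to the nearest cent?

$22.60

Runtime = 5 h/week × 14 weeks = 70 h
Energy = 1.64 kW × 70 h = 114.8 kWh
Tier 1 (0–20 kWh): 20 × $0.17 = $3.4
Tier 2 (20–85 kWh): 65 × $0.19 = $12.35
Above 85 kWh: 29.8 × $0.23 = $6.854
Bill = $22.60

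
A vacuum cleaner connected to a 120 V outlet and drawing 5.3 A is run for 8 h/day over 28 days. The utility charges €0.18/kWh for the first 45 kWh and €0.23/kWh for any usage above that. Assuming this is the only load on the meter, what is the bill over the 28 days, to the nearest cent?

Power = 5.3 A × 120 V = 636 W = 0.636 kW
Runtime = 8 h/day × 28 days = 224 h
Energy = 0.636 kW × 224 h = 142.464 kWh
Tier 1 (0–45 kWh): 45 × €0.18 = €8.1
Above 45 kWh: 97.464 × €0.23 = €22.41672
Bill = €30.52

€30.52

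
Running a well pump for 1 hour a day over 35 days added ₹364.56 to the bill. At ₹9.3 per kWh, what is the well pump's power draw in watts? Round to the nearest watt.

Energy = ₹364.56 ÷ ₹9.3/kWh = 39.2 kWh
Runtime = 1 h/day × 35 days = 35 h
Power = 39.2 kWh ÷ 35 h = 1.12 kW = 1120 W

1120 W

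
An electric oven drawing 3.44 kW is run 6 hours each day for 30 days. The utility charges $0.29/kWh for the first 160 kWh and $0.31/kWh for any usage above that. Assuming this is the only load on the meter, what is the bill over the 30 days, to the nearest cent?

$188.75

Runtime = 6 h/day × 30 days = 180 h
Energy = 3.44 kW × 180 h = 619.2 kWh
Tier 1 (0–160 kWh): 160 × $0.29 = $46.4
Above 160 kWh: 459.2 × $0.31 = $142.352
Bill = $188.75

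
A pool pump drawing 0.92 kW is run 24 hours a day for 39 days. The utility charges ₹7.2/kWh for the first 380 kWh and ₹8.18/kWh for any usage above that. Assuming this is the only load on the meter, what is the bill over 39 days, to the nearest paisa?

₹6671.56

Runtime = 24 h × 39 = 936 h
Energy = 0.92 kW × 936 h = 861.12 kWh
Tier 1 (0–380 kWh): 380 × ₹7.2 = ₹2736
Above 380 kWh: 481.12 × ₹8.18 = ₹3935.5616
Bill = ₹6671.56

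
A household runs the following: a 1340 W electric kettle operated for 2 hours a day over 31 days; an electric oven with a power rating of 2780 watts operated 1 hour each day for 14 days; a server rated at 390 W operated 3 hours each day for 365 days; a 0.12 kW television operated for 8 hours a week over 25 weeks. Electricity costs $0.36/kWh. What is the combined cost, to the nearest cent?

$206.30

electric kettle: Runtime = 2 h/day × 31 days = 62 h
electric kettle: 1.34 kW × 62 h = 83.08 kWh
electric oven: Runtime = 1 h/day × 14 days = 14 h
electric oven: 2.78 kW × 14 h = 38.92 kWh
server: Runtime = 3 h/day × 365 days = 1095 h
server: 0.39 kW × 1095 h = 427.05 kWh
television: Runtime = 8 h/week × 25 weeks = 200 h
television: 0.12 kW × 200 h = 24 kWh
Total energy = 573.05 kWh
Cost = 573.05 × $0.36 = $206.30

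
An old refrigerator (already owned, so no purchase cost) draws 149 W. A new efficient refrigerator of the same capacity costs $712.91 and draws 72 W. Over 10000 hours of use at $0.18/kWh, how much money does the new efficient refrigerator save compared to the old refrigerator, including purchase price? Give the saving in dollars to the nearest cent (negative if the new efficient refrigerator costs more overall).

old refrigerator: $0.00 + (149/1000) kW × 10000 h × $0.18 = $0.00 + $268.2 = $268.2
new efficient refrigerator: $712.91 + (72/1000) kW × 10000 h × $0.18 = $712.91 + $129.6 = $842.51
Saving = $268.2 − $842.51 = −$574.31

-$574.31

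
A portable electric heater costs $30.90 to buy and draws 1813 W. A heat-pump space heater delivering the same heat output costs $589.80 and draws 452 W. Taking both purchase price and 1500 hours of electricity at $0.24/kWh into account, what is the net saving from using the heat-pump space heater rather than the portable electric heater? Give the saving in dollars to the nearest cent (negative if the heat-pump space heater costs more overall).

portable electric heater: $30.90 + (1813/1000) kW × 1500 h × $0.24 = $30.90 + $652.68 = $683.58
heat-pump space heater: $589.80 + (452/1000) kW × 1500 h × $0.24 = $589.80 + $162.72 = $752.52
Saving = $683.58 − $752.52 = −$68.94

-$68.94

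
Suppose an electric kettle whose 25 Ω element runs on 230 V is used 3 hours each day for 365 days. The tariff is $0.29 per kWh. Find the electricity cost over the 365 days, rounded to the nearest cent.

Power = V²/R = 230²/25 = 2116 W = 2.116 kW
Runtime = 3 h/day × 365 days = 1095 h
Energy = 2.116 kW × 1095 h = 2317.02 kWh
Cost = 2317.02 kWh × $0.29/kWh = $671.94

$671.94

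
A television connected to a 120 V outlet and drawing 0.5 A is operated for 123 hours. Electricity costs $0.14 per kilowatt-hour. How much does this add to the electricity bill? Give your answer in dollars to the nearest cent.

$1.03

Power = 0.5 A × 120 V = 60 W = 0.06 kW
Energy = 0.06 kW × 123 h = 7.38 kWh
Cost = 7.38 kWh × $0.14/kWh = $1.03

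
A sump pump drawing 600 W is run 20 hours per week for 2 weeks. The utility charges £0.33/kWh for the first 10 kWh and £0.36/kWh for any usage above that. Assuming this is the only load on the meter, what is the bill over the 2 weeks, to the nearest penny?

£8.34

Runtime = 20 h/week × 2 weeks = 40 h
Energy = 0.6 kW × 40 h = 24 kWh
Tier 1 (0–10 kWh): 10 × £0.33 = £3.3
Above 10 kWh: 14 × £0.36 = £5.04
Bill = £8.34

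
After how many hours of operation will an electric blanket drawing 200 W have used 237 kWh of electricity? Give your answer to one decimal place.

Hours = 237 kWh ÷ 0.2 kW = 1185.0 h

1185.0 h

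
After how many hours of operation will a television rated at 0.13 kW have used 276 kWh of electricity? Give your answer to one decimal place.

Hours = 276 kWh ÷ 0.13 kW = 2123.1 h

2123.1 h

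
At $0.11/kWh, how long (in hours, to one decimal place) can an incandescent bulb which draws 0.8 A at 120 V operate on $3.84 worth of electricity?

Power = 0.8 A × 120 V = 96 W = 0.096 kW
Energy available = $3.84 ÷ $0.11/kWh = 34.9091 kWh
Hours = 34.9091 kWh ÷ 0.096 kW = 363.6 h

363.6 h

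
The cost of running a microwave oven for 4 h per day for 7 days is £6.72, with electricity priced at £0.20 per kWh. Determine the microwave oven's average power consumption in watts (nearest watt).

1200 W

Energy = £6.72 ÷ £0.20/kWh = 33.6 kWh
Runtime = 4 h/day × 7 days = 28 h
Power = 33.6 kWh ÷ 28 h = 1.2 kW = 1200 W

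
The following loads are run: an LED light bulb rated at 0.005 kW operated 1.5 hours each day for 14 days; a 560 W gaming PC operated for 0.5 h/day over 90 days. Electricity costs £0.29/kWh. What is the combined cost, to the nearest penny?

£7.34

LED light bulb: Runtime = 1.5 h/day × 14 days = 21 h
LED light bulb: 0.005 kW × 21 h = 0.105 kWh
gaming PC: Runtime = 0.5 h/day × 90 days = 45 h
gaming PC: 0.56 kW × 45 h = 25.2 kWh
Total energy = 25.305 kWh
Cost = 25.305 × £0.29 = £7.34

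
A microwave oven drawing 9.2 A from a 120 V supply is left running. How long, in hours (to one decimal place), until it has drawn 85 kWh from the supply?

Power = 9.2 A × 120 V = 1104 W = 1.104 kW
Hours = 85 kWh ÷ 1.104 kW = 77.0 h

77.0 h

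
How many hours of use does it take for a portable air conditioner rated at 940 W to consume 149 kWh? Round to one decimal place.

Hours = 149 kWh ÷ 0.94 kW = 158.5 h

158.5 h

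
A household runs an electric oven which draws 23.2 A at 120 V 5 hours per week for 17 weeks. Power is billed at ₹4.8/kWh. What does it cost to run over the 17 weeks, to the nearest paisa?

₹1135.87

Power = 23.2 A × 120 V = 2784 W = 2.784 kW
Runtime = 5 h/week × 17 weeks = 85 h
Energy = 2.784 kW × 85 h = 236.64 kWh
Cost = 236.64 kWh × ₹4.8/kWh = ₹1135.87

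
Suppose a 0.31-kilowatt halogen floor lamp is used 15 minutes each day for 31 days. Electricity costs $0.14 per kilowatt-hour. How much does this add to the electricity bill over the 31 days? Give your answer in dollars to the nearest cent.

Runtime = 15 min × 31 = 465 min = 7.75 h
Energy = 0.31 kW × 7.75 h = 2.4025 kWh
Cost = 2.4025 kWh × $0.14/kWh = $0.34

$0.34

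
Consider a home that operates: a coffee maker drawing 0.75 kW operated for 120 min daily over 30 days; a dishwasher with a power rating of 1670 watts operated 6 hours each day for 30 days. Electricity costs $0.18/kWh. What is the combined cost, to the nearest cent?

coffee maker: Runtime = 120 min × 30 = 3600 min = 60 h
coffee maker: 0.75 kW × 60 h = 45 kWh
dishwasher: Runtime = 6 h/day × 30 days = 180 h
dishwasher: 1.67 kW × 180 h = 300.6 kWh
Total energy = 345.6 kWh
Cost = 345.6 × $0.18 = $62.21

$62.21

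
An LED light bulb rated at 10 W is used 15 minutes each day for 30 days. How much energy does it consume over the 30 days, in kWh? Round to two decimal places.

0.08 kWh

Runtime = 15 min × 30 = 450 min = 7.5 h
Energy = 0.01 kW × 7.5 h = 0.075 kWh ≈ 0.08 kWh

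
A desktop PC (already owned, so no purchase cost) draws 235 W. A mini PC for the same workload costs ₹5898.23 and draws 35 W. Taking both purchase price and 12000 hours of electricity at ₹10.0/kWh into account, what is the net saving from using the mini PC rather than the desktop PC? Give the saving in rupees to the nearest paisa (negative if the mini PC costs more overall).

₹18101.77

desktop PC: ₹0.00 + (235/1000) kW × 12000 h × ₹10.0 = ₹0.00 + ₹28200 = ₹28200
mini PC: ₹5898.23 + (35/1000) kW × 12000 h × ₹10.0 = ₹5898.23 + ₹4200 = ₹10098.23
Saving = ₹28200 − ₹10098.23 = ₹18101.77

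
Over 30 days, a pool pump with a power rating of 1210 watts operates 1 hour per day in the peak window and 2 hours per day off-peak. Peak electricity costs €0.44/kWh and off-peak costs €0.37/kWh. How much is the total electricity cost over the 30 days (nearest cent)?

€42.83

Peak energy = 1.21 kW × 1 h × 30 = 36.3 kWh
Off-peak energy = 1.21 kW × 2 h × 30 = 72.6 kWh
Cost = 36.3 × €0.44 + 72.6 × €0.37 = €15.972 + €26.862 = €42.83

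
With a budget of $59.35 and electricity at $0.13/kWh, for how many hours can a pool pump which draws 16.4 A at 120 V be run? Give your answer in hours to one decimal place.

232.0 h

Power = 16.4 A × 120 V = 1968 W = 1.968 kW
Energy available = $59.35 ÷ $0.13/kWh = 456.5385 kWh
Hours = 456.5385 kWh ÷ 1.968 kW = 232.0 h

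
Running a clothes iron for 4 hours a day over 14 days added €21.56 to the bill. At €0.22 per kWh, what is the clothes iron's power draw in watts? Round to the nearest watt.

Energy = €21.56 ÷ €0.22/kWh = 98 kWh
Runtime = 4 h/day × 14 days = 56 h
Power = 98 kWh ÷ 56 h = 1.75 kW = 1750 W

1750 W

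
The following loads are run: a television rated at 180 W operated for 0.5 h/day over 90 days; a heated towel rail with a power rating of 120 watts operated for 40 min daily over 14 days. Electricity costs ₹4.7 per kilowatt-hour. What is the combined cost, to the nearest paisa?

₹43.33

television: Runtime = 0.5 h/day × 90 days = 45 h
television: 0.18 kW × 45 h = 8.1 kWh
heated towel rail: Runtime = 40 min × 14 = 560 min = 9.333333… h
heated towel rail: 0.12 kW × 9.333333… h = 1.12 kWh
Total energy = 9.22 kWh
Cost = 9.22 × ₹4.7 = ₹43.33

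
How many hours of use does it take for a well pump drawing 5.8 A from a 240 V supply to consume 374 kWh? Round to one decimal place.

Power = 5.8 A × 240 V = 1392 W = 1.392 kW
Hours = 374 kWh ÷ 1.392 kW = 268.7 h

268.7 h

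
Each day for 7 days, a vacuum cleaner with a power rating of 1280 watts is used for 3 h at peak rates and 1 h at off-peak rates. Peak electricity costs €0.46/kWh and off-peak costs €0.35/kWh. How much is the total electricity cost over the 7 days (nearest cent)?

Peak energy = 1.28 kW × 3 h × 7 = 26.88 kWh
Off-peak energy = 1.28 kW × 1 h × 7 = 8.96 kWh
Cost = 26.88 × €0.46 + 8.96 × €0.35 = €12.3648 + €3.136 = €15.50

€15.50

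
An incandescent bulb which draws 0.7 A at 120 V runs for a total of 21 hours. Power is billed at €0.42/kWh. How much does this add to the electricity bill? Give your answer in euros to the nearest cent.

€0.74

Power = 0.7 A × 120 V = 84 W = 0.084 kW
Energy = 0.084 kW × 21 h = 1.764 kWh
Cost = 1.764 kWh × €0.42/kWh = €0.74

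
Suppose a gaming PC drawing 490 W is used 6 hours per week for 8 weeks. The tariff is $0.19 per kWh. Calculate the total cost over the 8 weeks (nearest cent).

Runtime = 6 h/week × 8 weeks = 48 h
Energy = 0.49 kW × 48 h = 23.52 kWh
Cost = 23.52 kWh × $0.19/kWh = $4.47

$4.47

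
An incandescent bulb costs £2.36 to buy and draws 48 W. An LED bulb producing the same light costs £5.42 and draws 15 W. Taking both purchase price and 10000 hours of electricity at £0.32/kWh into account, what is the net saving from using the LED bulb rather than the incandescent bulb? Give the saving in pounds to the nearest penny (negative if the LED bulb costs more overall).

incandescent bulb: £2.36 + (48/1000) kW × 10000 h × £0.32 = £2.36 + £153.6 = £155.96
LED bulb: £5.42 + (15/1000) kW × 10000 h × £0.32 = £5.42 + £48 = £53.42
Saving = £155.96 − £53.42 = £102.54

£102.54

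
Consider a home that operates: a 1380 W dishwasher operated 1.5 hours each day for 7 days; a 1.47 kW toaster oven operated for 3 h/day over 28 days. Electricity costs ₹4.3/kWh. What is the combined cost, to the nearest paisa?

₹593.27

dishwasher: Runtime = 1.5 h/day × 7 days = 10.5 h
dishwasher: 1.38 kW × 10.5 h = 14.49 kWh
toaster oven: Runtime = 3 h/day × 28 days = 84 h
toaster oven: 1.47 kW × 84 h = 123.48 kWh
Total energy = 137.97 kWh
Cost = 137.97 × ₹4.3 = ₹593.27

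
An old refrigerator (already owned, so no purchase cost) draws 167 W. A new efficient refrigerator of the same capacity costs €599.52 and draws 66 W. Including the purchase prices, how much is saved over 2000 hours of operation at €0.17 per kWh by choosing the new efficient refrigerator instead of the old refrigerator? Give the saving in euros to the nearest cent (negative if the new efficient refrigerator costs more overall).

old refrigerator: €0.00 + (167/1000) kW × 2000 h × €0.17 = €0.00 + €56.78 = €56.78
new efficient refrigerator: €599.52 + (66/1000) kW × 2000 h × €0.17 = €599.52 + €22.44 = €621.96
Saving = €56.78 − €621.96 = −€565.18

-€565.18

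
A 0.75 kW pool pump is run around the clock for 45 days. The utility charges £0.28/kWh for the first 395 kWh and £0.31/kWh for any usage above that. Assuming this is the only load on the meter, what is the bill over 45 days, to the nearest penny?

£239.25

Runtime = 24 h × 45 = 1080 h
Energy = 0.75 kW × 1080 h = 810 kWh
Tier 1 (0–395 kWh): 395 × £0.28 = £110.6
Above 395 kWh: 415 × £0.31 = £128.65
Bill = £239.25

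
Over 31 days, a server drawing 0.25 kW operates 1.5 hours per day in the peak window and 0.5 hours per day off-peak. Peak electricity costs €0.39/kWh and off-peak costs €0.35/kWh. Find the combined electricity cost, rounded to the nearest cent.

Peak energy = 0.25 kW × 1.5 h × 31 = 11.625 kWh
Off-peak energy = 0.25 kW × 0.5 h × 31 = 3.875 kWh
Cost = 11.625 × €0.39 + 3.875 × €0.35 = €4.53375 + €1.35625 = €5.89

€5.89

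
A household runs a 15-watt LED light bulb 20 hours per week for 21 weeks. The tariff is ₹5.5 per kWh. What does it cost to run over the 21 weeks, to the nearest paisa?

Runtime = 20 h/week × 21 weeks = 420 h
Energy = 0.015 kW × 420 h = 6.3 kWh
Cost = 6.3 kWh × ₹5.5/kWh = ₹34.65

₹34.65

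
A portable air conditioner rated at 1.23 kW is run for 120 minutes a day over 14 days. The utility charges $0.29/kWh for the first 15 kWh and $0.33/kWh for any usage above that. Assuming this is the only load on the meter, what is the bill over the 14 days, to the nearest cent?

Runtime = 120 min × 14 = 1680 min = 28 h
Energy = 1.23 kW × 28 h = 34.44 kWh
Tier 1 (0–15 kWh): 15 × $0.29 = $4.35
Above 15 kWh: 19.44 × $0.33 = $6.4152
Bill = $10.77

$10.77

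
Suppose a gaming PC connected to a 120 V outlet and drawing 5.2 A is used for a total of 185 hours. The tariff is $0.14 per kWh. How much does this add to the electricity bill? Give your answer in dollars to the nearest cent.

Power = 5.2 A × 120 V = 624 W = 0.624 kW
Energy = 0.624 kW × 185 h = 115.44 kWh
Cost = 115.44 kWh × $0.14/kWh = $16.16

$16.16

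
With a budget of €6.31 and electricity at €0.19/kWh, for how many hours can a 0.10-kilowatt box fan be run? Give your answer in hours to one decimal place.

Energy available = €6.31 ÷ €0.19/kWh = 33.2105 kWh
Hours = 33.2105 kWh ÷ 0.1 kW = 332.1 h

332.1 h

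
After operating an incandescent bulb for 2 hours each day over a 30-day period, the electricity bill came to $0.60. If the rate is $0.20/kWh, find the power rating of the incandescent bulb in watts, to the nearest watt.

50 W

Energy = $0.60 ÷ $0.20/kWh = 3 kWh
Runtime = 2 h/day × 30 days = 60 h
Power = 3 kWh ÷ 60 h = 0.05 kW = 50 W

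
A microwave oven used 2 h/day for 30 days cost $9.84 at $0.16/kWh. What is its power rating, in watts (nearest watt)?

Energy = $9.84 ÷ $0.16/kWh = 61.5 kWh
Runtime = 2 h/day × 30 days = 60 h
Power = 61.5 kWh ÷ 60 h = 1.025 kW = 1025 W

1025 W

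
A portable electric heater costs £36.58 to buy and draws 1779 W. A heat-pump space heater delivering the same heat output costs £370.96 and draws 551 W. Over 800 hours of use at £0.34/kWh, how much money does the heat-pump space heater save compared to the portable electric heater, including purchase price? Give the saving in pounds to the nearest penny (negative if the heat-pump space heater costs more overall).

-£0.36

portable electric heater: £36.58 + (1779/1000) kW × 800 h × £0.34 = £36.58 + £483.888 = £520.468
heat-pump space heater: £370.96 + (551/1000) kW × 800 h × £0.34 = £370.96 + £149.872 = £520.832
Saving = £520.468 − £520.832 = −£0.364 → -£0.36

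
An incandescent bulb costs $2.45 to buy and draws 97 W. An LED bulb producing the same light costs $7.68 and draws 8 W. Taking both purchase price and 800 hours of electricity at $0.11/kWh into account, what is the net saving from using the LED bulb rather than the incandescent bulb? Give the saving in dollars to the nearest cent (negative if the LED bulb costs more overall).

incandescent bulb: $2.45 + (97/1000) kW × 800 h × $0.11 = $2.45 + $8.536 = $10.986
LED bulb: $7.68 + (8/1000) kW × 800 h × $0.11 = $7.68 + $0.704 = $8.384
Saving = $10.986 − $8.384 = $2.602 → $2.60

$2.60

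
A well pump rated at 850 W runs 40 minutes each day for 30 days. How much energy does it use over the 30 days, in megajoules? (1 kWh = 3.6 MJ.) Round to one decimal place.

Runtime = 40 min × 30 = 1200 min = 20 h
Energy = 0.85 kW × 20 h = 17 kWh
= 17 × 3.6 MJ = 61.2 MJ

61.2 MJ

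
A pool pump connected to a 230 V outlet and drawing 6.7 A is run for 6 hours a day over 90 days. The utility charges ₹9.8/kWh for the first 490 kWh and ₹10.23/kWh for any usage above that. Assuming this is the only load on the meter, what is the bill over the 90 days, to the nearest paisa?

₹8302.09

Power = 6.7 A × 230 V = 1541 W = 1.541 kW
Runtime = 6 h/day × 90 days = 540 h
Energy = 1.541 kW × 540 h = 832.14 kWh
Tier 1 (0–490 kWh): 490 × ₹9.8 = ₹4802
Above 490 kWh: 342.14 × ₹10.23 = ₹3500.0922
Bill = ₹8302.09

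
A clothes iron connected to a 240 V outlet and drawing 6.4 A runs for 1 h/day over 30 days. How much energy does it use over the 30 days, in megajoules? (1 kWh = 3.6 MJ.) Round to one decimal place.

165.9 MJ

Power = 6.4 A × 240 V = 1536 W = 1.536 kW
Runtime = 1 h/day × 30 days = 30 h
Energy = 1.536 kW × 30 h = 46.08 kWh
= 46.08 × 3.6 MJ = 165.9 MJ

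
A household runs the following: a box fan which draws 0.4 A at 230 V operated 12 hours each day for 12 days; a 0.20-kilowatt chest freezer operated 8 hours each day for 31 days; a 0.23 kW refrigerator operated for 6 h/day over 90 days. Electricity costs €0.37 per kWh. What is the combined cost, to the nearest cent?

€69.21

box fan: Power = 0.4 A × 230 V = 92 W = 0.092 kW
box fan: Runtime = 12 h/day × 12 days = 144 h
box fan: 0.092 kW × 144 h = 13.248 kWh
chest freezer: Runtime = 8 h/day × 31 days = 248 h
chest freezer: 0.2 kW × 248 h = 49.6 kWh
refrigerator: Runtime = 6 h/day × 90 days = 540 h
refrigerator: 0.23 kW × 540 h = 124.2 kWh
Total energy = 187.048 kWh
Cost = 187.048 × €0.37 = €69.21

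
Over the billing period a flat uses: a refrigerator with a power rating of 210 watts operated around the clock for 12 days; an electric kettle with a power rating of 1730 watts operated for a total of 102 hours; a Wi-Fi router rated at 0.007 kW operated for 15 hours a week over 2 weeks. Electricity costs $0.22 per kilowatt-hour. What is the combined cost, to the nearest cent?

refrigerator: Runtime = 24 h × 12 = 288 h
refrigerator: 0.21 kW × 288 h = 60.48 kWh
electric kettle: 1.73 kW × 102 h = 176.46 kWh
Wi-Fi router: Runtime = 15 h/week × 2 weeks = 30 h
Wi-Fi router: 0.007 kW × 30 h = 0.21 kWh
Total energy = 237.15 kWh
Cost = 237.15 × $0.22 = $52.17

$52.17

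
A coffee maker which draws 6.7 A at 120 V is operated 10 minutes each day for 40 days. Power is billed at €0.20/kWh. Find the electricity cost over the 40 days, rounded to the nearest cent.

Power = 6.7 A × 120 V = 804 W = 0.804 kW
Runtime = 10 min × 40 = 400 min = 6.666666… h
Energy = 0.804 kW × 6.666666… h = 5.36 kWh
Cost = 5.36 kWh × €0.20/kWh = €1.07

€1.07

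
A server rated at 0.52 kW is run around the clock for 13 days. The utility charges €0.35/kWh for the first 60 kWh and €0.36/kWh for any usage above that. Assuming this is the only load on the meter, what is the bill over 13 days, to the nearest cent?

€57.81

Runtime = 24 h × 13 = 312 h
Energy = 0.52 kW × 312 h = 162.24 kWh
Tier 1 (0–60 kWh): 60 × €0.35 = €21
Above 60 kWh: 102.24 × €0.36 = €36.8064
Bill = €57.81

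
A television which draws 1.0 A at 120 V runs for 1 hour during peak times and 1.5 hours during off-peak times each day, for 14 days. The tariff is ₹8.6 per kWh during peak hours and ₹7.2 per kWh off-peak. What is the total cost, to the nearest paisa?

Power = 1.0 A × 120 V = 120 W = 0.12 kW
Peak energy = 0.12 kW × 1 h × 14 = 1.68 kWh
Off-peak energy = 0.12 kW × 1.5 h × 14 = 2.52 kWh
Cost = 1.68 × ₹8.6 + 2.52 × ₹7.2 = ₹14.448 + ₹18.144 = ₹32.59

₹32.59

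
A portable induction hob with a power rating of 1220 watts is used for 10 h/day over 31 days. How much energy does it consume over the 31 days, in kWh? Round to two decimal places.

378.20 kWh

Runtime = 10 h/day × 31 days = 310 h
Energy = 1.22 kW × 310 h = 378.2 kWh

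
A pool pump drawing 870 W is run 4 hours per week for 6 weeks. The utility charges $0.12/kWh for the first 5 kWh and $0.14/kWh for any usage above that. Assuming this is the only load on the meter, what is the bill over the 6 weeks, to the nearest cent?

$2.82

Runtime = 4 h/week × 6 weeks = 24 h
Energy = 0.87 kW × 24 h = 20.88 kWh
Tier 1 (0–5 kWh): 5 × $0.12 = $0.6
Above 5 kWh: 15.88 × $0.14 = $2.2232
Bill = $2.82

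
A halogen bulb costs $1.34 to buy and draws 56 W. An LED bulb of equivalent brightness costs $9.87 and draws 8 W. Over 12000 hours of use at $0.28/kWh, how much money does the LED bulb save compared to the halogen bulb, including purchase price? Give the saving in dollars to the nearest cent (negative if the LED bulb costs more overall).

halogen bulb: $1.34 + (56/1000) kW × 12000 h × $0.28 = $1.34 + $188.16 = $189.5
LED bulb: $9.87 + (8/1000) kW × 12000 h × $0.28 = $9.87 + $26.88 = $36.75
Saving = $189.5 − $36.75 = $152.75

$152.75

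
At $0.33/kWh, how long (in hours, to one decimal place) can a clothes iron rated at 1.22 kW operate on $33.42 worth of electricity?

Energy available = $33.42 ÷ $0.33/kWh = 101.2727 kWh
Hours = 101.2727 kWh ÷ 1.22 kW = 83.0 h

83.0 h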